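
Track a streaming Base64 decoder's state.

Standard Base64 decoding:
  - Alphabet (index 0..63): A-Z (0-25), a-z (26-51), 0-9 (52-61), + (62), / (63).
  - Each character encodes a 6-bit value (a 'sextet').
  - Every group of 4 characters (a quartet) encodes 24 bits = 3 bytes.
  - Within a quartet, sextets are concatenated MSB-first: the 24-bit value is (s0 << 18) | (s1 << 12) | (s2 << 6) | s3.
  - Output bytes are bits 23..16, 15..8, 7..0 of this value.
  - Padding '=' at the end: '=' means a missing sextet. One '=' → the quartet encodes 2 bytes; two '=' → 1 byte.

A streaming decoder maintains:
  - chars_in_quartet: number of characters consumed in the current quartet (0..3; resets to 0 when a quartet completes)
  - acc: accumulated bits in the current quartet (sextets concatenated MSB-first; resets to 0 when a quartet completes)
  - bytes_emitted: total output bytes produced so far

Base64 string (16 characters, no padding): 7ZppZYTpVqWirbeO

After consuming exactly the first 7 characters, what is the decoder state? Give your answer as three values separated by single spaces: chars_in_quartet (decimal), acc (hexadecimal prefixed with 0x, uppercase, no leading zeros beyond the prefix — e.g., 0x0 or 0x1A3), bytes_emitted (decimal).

After char 0 ('7'=59): chars_in_quartet=1 acc=0x3B bytes_emitted=0
After char 1 ('Z'=25): chars_in_quartet=2 acc=0xED9 bytes_emitted=0
After char 2 ('p'=41): chars_in_quartet=3 acc=0x3B669 bytes_emitted=0
After char 3 ('p'=41): chars_in_quartet=4 acc=0xED9A69 -> emit ED 9A 69, reset; bytes_emitted=3
After char 4 ('Z'=25): chars_in_quartet=1 acc=0x19 bytes_emitted=3
After char 5 ('Y'=24): chars_in_quartet=2 acc=0x658 bytes_emitted=3
After char 6 ('T'=19): chars_in_quartet=3 acc=0x19613 bytes_emitted=3

Answer: 3 0x19613 3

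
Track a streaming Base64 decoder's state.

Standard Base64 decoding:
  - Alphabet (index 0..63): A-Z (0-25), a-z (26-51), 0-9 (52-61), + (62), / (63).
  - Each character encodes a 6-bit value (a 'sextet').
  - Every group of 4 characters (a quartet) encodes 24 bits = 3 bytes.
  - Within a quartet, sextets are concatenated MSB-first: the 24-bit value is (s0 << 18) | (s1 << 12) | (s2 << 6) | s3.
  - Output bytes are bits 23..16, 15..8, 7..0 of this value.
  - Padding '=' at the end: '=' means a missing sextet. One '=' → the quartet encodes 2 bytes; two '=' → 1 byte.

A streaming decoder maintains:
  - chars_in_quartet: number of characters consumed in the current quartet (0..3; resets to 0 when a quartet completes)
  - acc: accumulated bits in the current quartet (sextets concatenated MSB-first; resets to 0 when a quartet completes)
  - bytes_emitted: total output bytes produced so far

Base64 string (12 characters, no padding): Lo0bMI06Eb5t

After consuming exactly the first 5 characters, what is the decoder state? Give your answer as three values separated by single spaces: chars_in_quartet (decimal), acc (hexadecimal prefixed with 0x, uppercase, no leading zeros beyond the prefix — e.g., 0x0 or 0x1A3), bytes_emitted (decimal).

After char 0 ('L'=11): chars_in_quartet=1 acc=0xB bytes_emitted=0
After char 1 ('o'=40): chars_in_quartet=2 acc=0x2E8 bytes_emitted=0
After char 2 ('0'=52): chars_in_quartet=3 acc=0xBA34 bytes_emitted=0
After char 3 ('b'=27): chars_in_quartet=4 acc=0x2E8D1B -> emit 2E 8D 1B, reset; bytes_emitted=3
After char 4 ('M'=12): chars_in_quartet=1 acc=0xC bytes_emitted=3

Answer: 1 0xC 3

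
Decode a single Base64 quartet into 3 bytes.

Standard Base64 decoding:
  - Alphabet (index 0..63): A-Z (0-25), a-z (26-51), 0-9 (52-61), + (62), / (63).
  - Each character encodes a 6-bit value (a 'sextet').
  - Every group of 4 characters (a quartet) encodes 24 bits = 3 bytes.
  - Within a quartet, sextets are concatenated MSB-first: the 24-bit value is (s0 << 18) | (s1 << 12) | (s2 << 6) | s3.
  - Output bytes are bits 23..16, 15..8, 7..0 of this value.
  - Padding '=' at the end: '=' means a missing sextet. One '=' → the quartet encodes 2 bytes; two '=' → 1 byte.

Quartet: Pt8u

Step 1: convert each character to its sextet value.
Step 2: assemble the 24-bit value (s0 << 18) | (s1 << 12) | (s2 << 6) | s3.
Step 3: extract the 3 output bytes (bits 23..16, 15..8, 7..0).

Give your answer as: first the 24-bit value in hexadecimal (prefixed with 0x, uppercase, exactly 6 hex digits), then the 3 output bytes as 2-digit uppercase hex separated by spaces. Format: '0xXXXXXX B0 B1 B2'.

Sextets: P=15, t=45, 8=60, u=46
24-bit: (15<<18) | (45<<12) | (60<<6) | 46
      = 0x3C0000 | 0x02D000 | 0x000F00 | 0x00002E
      = 0x3EDF2E
Bytes: (v>>16)&0xFF=3E, (v>>8)&0xFF=DF, v&0xFF=2E

Answer: 0x3EDF2E 3E DF 2E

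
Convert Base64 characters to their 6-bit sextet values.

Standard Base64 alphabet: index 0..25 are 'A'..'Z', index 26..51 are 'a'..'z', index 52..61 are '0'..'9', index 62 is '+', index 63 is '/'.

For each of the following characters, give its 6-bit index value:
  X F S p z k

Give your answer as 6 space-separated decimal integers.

Answer: 23 5 18 41 51 36

Derivation:
'X': A..Z range, ord('X') − ord('A') = 23
'F': A..Z range, ord('F') − ord('A') = 5
'S': A..Z range, ord('S') − ord('A') = 18
'p': a..z range, 26 + ord('p') − ord('a') = 41
'z': a..z range, 26 + ord('z') − ord('a') = 51
'k': a..z range, 26 + ord('k') − ord('a') = 36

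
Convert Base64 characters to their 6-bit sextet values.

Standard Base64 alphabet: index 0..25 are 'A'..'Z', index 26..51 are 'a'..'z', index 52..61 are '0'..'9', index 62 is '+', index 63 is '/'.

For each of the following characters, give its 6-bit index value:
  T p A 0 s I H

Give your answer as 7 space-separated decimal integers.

Answer: 19 41 0 52 44 8 7

Derivation:
'T': A..Z range, ord('T') − ord('A') = 19
'p': a..z range, 26 + ord('p') − ord('a') = 41
'A': A..Z range, ord('A') − ord('A') = 0
'0': 0..9 range, 52 + ord('0') − ord('0') = 52
's': a..z range, 26 + ord('s') − ord('a') = 44
'I': A..Z range, ord('I') − ord('A') = 8
'H': A..Z range, ord('H') − ord('A') = 7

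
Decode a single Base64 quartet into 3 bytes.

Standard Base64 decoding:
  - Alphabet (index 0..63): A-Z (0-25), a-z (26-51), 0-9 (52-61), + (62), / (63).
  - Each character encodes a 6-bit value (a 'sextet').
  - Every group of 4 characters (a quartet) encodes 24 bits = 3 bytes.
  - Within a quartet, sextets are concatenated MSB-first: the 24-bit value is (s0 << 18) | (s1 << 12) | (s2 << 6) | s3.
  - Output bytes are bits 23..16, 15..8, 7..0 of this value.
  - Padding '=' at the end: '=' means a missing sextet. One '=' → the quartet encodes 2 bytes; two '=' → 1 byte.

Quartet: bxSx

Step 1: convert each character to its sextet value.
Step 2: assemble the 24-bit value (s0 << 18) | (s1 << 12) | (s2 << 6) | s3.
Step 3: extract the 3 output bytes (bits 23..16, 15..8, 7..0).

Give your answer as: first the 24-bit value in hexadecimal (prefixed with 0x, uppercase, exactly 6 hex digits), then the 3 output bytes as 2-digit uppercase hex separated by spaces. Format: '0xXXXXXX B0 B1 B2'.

Answer: 0x6F14B1 6F 14 B1

Derivation:
Sextets: b=27, x=49, S=18, x=49
24-bit: (27<<18) | (49<<12) | (18<<6) | 49
      = 0x6C0000 | 0x031000 | 0x000480 | 0x000031
      = 0x6F14B1
Bytes: (v>>16)&0xFF=6F, (v>>8)&0xFF=14, v&0xFF=B1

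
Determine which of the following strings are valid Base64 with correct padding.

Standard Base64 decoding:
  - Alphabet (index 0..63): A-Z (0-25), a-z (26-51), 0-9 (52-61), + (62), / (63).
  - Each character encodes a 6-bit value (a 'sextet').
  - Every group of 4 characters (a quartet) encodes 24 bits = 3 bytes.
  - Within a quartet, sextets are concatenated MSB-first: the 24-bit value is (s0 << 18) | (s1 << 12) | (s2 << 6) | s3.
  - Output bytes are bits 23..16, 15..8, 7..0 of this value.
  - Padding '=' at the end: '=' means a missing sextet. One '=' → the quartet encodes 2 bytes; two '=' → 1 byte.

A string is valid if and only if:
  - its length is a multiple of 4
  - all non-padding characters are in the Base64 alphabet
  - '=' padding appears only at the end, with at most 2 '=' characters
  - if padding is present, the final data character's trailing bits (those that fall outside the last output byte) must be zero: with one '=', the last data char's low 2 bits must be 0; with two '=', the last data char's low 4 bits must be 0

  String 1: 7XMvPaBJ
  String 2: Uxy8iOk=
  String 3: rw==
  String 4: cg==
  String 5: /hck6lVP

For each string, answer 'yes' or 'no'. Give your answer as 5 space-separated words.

Answer: yes yes yes yes yes

Derivation:
String 1: '7XMvPaBJ' → valid
String 2: 'Uxy8iOk=' → valid
String 3: 'rw==' → valid
String 4: 'cg==' → valid
String 5: '/hck6lVP' → valid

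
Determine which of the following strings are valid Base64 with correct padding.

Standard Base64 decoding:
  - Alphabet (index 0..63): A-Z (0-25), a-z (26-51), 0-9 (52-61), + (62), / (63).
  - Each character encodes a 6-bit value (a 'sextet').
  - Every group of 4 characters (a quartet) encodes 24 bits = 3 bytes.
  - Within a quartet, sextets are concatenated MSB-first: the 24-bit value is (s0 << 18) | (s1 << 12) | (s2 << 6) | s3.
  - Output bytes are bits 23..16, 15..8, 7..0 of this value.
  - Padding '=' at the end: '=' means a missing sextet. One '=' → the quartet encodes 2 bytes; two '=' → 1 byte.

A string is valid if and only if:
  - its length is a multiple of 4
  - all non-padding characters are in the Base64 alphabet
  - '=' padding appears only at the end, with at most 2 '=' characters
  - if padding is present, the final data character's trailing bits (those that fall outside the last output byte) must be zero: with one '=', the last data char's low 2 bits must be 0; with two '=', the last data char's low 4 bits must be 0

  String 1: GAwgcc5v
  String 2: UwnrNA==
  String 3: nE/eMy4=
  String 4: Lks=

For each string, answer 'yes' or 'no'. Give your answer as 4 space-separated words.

String 1: 'GAwgcc5v' → valid
String 2: 'UwnrNA==' → valid
String 3: 'nE/eMy4=' → valid
String 4: 'Lks=' → valid

Answer: yes yes yes yes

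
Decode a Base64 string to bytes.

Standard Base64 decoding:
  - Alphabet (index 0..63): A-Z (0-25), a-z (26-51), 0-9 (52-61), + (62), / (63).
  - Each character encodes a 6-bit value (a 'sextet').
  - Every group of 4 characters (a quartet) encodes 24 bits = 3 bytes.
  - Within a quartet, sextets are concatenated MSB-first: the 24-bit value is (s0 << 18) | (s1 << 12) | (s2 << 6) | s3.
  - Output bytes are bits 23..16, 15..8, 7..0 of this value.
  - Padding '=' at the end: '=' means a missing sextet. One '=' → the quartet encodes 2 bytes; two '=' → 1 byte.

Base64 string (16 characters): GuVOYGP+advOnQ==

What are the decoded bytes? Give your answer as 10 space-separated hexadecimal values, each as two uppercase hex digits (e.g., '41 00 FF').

Answer: 1A E5 4E 60 63 FE 69 DB CE 9D

Derivation:
After char 0 ('G'=6): chars_in_quartet=1 acc=0x6 bytes_emitted=0
After char 1 ('u'=46): chars_in_quartet=2 acc=0x1AE bytes_emitted=0
After char 2 ('V'=21): chars_in_quartet=3 acc=0x6B95 bytes_emitted=0
After char 3 ('O'=14): chars_in_quartet=4 acc=0x1AE54E -> emit 1A E5 4E, reset; bytes_emitted=3
After char 4 ('Y'=24): chars_in_quartet=1 acc=0x18 bytes_emitted=3
After char 5 ('G'=6): chars_in_quartet=2 acc=0x606 bytes_emitted=3
After char 6 ('P'=15): chars_in_quartet=3 acc=0x1818F bytes_emitted=3
After char 7 ('+'=62): chars_in_quartet=4 acc=0x6063FE -> emit 60 63 FE, reset; bytes_emitted=6
After char 8 ('a'=26): chars_in_quartet=1 acc=0x1A bytes_emitted=6
After char 9 ('d'=29): chars_in_quartet=2 acc=0x69D bytes_emitted=6
After char 10 ('v'=47): chars_in_quartet=3 acc=0x1A76F bytes_emitted=6
After char 11 ('O'=14): chars_in_quartet=4 acc=0x69DBCE -> emit 69 DB CE, reset; bytes_emitted=9
After char 12 ('n'=39): chars_in_quartet=1 acc=0x27 bytes_emitted=9
After char 13 ('Q'=16): chars_in_quartet=2 acc=0x9D0 bytes_emitted=9
Padding '==': partial quartet acc=0x9D0 -> emit 9D; bytes_emitted=10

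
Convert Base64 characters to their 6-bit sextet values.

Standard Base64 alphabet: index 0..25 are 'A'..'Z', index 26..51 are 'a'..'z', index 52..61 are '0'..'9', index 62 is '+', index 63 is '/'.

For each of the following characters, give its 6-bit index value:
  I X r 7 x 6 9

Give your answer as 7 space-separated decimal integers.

Answer: 8 23 43 59 49 58 61

Derivation:
'I': A..Z range, ord('I') − ord('A') = 8
'X': A..Z range, ord('X') − ord('A') = 23
'r': a..z range, 26 + ord('r') − ord('a') = 43
'7': 0..9 range, 52 + ord('7') − ord('0') = 59
'x': a..z range, 26 + ord('x') − ord('a') = 49
'6': 0..9 range, 52 + ord('6') − ord('0') = 58
'9': 0..9 range, 52 + ord('9') − ord('0') = 61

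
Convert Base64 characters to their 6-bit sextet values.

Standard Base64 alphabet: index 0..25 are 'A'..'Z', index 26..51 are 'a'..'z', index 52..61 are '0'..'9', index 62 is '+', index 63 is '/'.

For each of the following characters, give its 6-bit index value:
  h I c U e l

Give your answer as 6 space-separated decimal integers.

'h': a..z range, 26 + ord('h') − ord('a') = 33
'I': A..Z range, ord('I') − ord('A') = 8
'c': a..z range, 26 + ord('c') − ord('a') = 28
'U': A..Z range, ord('U') − ord('A') = 20
'e': a..z range, 26 + ord('e') − ord('a') = 30
'l': a..z range, 26 + ord('l') − ord('a') = 37

Answer: 33 8 28 20 30 37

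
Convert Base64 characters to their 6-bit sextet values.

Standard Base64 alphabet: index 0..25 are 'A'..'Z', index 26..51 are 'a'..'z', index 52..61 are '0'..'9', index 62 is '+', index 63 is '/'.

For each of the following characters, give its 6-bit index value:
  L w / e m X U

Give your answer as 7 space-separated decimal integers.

Answer: 11 48 63 30 38 23 20

Derivation:
'L': A..Z range, ord('L') − ord('A') = 11
'w': a..z range, 26 + ord('w') − ord('a') = 48
'/': index 63
'e': a..z range, 26 + ord('e') − ord('a') = 30
'm': a..z range, 26 + ord('m') − ord('a') = 38
'X': A..Z range, ord('X') − ord('A') = 23
'U': A..Z range, ord('U') − ord('A') = 20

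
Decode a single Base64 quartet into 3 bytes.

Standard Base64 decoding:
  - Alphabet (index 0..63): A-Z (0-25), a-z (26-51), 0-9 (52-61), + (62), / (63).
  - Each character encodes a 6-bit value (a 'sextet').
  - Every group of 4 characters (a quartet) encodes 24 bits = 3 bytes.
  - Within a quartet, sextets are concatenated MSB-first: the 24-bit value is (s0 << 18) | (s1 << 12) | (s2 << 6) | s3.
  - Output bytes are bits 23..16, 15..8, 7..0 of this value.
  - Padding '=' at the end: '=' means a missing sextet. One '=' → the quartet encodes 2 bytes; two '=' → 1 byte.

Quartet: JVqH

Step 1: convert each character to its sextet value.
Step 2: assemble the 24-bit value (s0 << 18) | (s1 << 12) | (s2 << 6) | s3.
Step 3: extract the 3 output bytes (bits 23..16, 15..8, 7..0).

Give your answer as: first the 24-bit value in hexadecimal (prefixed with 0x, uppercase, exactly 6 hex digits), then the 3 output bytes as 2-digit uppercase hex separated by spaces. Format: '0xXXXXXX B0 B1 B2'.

Sextets: J=9, V=21, q=42, H=7
24-bit: (9<<18) | (21<<12) | (42<<6) | 7
      = 0x240000 | 0x015000 | 0x000A80 | 0x000007
      = 0x255A87
Bytes: (v>>16)&0xFF=25, (v>>8)&0xFF=5A, v&0xFF=87

Answer: 0x255A87 25 5A 87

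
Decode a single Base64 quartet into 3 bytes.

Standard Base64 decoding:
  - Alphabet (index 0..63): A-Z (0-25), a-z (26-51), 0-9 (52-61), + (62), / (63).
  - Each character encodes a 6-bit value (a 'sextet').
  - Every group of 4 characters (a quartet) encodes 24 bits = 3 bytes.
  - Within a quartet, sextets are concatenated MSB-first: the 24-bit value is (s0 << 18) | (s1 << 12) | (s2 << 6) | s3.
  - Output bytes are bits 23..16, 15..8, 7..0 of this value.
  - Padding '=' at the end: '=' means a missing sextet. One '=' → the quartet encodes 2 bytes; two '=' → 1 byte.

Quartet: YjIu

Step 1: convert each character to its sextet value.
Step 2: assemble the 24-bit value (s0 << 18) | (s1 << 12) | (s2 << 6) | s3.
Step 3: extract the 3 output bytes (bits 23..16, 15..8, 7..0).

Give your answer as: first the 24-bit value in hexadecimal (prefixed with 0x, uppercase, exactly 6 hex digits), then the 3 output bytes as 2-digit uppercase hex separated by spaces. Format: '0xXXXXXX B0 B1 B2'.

Answer: 0x62322E 62 32 2E

Derivation:
Sextets: Y=24, j=35, I=8, u=46
24-bit: (24<<18) | (35<<12) | (8<<6) | 46
      = 0x600000 | 0x023000 | 0x000200 | 0x00002E
      = 0x62322E
Bytes: (v>>16)&0xFF=62, (v>>8)&0xFF=32, v&0xFF=2E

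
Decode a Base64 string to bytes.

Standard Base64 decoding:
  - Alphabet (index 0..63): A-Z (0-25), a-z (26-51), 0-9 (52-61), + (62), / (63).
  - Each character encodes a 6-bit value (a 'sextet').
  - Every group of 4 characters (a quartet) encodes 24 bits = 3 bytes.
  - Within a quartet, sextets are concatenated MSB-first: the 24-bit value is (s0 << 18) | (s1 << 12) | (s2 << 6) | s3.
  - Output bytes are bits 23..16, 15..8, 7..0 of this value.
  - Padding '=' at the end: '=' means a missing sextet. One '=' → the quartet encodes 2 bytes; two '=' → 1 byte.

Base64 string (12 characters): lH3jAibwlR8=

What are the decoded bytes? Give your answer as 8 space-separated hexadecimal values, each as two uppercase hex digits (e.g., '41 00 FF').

Answer: 94 7D E3 02 26 F0 95 1F

Derivation:
After char 0 ('l'=37): chars_in_quartet=1 acc=0x25 bytes_emitted=0
After char 1 ('H'=7): chars_in_quartet=2 acc=0x947 bytes_emitted=0
After char 2 ('3'=55): chars_in_quartet=3 acc=0x251F7 bytes_emitted=0
After char 3 ('j'=35): chars_in_quartet=4 acc=0x947DE3 -> emit 94 7D E3, reset; bytes_emitted=3
After char 4 ('A'=0): chars_in_quartet=1 acc=0x0 bytes_emitted=3
After char 5 ('i'=34): chars_in_quartet=2 acc=0x22 bytes_emitted=3
After char 6 ('b'=27): chars_in_quartet=3 acc=0x89B bytes_emitted=3
After char 7 ('w'=48): chars_in_quartet=4 acc=0x226F0 -> emit 02 26 F0, reset; bytes_emitted=6
After char 8 ('l'=37): chars_in_quartet=1 acc=0x25 bytes_emitted=6
After char 9 ('R'=17): chars_in_quartet=2 acc=0x951 bytes_emitted=6
After char 10 ('8'=60): chars_in_quartet=3 acc=0x2547C bytes_emitted=6
Padding '=': partial quartet acc=0x2547C -> emit 95 1F; bytes_emitted=8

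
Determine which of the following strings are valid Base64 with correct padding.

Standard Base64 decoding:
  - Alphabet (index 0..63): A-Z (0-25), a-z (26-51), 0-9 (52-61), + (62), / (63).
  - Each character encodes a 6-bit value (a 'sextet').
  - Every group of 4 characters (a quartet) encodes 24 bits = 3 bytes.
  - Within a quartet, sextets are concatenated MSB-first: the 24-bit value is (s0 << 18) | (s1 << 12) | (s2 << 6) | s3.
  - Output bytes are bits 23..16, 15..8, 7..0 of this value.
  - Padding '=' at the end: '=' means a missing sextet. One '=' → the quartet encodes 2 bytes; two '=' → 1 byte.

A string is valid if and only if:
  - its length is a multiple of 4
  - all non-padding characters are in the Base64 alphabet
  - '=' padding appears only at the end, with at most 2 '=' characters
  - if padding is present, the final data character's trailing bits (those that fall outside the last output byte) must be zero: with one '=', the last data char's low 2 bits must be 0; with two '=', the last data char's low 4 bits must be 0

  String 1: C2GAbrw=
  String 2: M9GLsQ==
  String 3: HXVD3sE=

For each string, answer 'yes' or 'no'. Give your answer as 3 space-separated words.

String 1: 'C2GAbrw=' → valid
String 2: 'M9GLsQ==' → valid
String 3: 'HXVD3sE=' → valid

Answer: yes yes yes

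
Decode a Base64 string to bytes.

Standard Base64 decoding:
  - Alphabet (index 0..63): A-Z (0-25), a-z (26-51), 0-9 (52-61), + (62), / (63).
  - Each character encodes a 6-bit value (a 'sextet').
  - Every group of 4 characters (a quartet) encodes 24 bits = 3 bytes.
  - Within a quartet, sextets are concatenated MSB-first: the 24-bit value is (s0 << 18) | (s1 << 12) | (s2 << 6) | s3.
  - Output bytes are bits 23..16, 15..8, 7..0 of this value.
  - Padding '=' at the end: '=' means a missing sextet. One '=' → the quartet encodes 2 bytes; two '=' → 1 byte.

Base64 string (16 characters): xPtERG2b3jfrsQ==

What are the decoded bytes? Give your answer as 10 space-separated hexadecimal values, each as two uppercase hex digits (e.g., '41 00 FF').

Answer: C4 FB 44 44 6D 9B DE 37 EB B1

Derivation:
After char 0 ('x'=49): chars_in_quartet=1 acc=0x31 bytes_emitted=0
After char 1 ('P'=15): chars_in_quartet=2 acc=0xC4F bytes_emitted=0
After char 2 ('t'=45): chars_in_quartet=3 acc=0x313ED bytes_emitted=0
After char 3 ('E'=4): chars_in_quartet=4 acc=0xC4FB44 -> emit C4 FB 44, reset; bytes_emitted=3
After char 4 ('R'=17): chars_in_quartet=1 acc=0x11 bytes_emitted=3
After char 5 ('G'=6): chars_in_quartet=2 acc=0x446 bytes_emitted=3
After char 6 ('2'=54): chars_in_quartet=3 acc=0x111B6 bytes_emitted=3
After char 7 ('b'=27): chars_in_quartet=4 acc=0x446D9B -> emit 44 6D 9B, reset; bytes_emitted=6
After char 8 ('3'=55): chars_in_quartet=1 acc=0x37 bytes_emitted=6
After char 9 ('j'=35): chars_in_quartet=2 acc=0xDE3 bytes_emitted=6
After char 10 ('f'=31): chars_in_quartet=3 acc=0x378DF bytes_emitted=6
After char 11 ('r'=43): chars_in_quartet=4 acc=0xDE37EB -> emit DE 37 EB, reset; bytes_emitted=9
After char 12 ('s'=44): chars_in_quartet=1 acc=0x2C bytes_emitted=9
After char 13 ('Q'=16): chars_in_quartet=2 acc=0xB10 bytes_emitted=9
Padding '==': partial quartet acc=0xB10 -> emit B1; bytes_emitted=10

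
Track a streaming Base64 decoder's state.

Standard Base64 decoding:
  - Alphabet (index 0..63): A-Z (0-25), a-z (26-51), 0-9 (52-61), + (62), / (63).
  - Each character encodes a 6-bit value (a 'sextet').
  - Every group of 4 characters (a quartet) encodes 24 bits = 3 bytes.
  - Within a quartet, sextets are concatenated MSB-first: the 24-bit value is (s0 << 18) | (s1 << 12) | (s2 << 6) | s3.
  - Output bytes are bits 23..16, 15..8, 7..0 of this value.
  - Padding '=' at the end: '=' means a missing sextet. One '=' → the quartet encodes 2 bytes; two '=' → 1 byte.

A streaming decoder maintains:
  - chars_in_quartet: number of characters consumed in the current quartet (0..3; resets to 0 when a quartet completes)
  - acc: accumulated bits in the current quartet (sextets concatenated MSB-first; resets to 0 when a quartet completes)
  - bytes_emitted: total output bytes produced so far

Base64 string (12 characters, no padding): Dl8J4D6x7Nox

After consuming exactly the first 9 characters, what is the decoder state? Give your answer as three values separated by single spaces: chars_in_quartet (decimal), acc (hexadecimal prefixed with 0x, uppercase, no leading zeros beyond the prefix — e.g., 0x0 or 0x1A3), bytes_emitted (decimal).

After char 0 ('D'=3): chars_in_quartet=1 acc=0x3 bytes_emitted=0
After char 1 ('l'=37): chars_in_quartet=2 acc=0xE5 bytes_emitted=0
After char 2 ('8'=60): chars_in_quartet=3 acc=0x397C bytes_emitted=0
After char 3 ('J'=9): chars_in_quartet=4 acc=0xE5F09 -> emit 0E 5F 09, reset; bytes_emitted=3
After char 4 ('4'=56): chars_in_quartet=1 acc=0x38 bytes_emitted=3
After char 5 ('D'=3): chars_in_quartet=2 acc=0xE03 bytes_emitted=3
After char 6 ('6'=58): chars_in_quartet=3 acc=0x380FA bytes_emitted=3
After char 7 ('x'=49): chars_in_quartet=4 acc=0xE03EB1 -> emit E0 3E B1, reset; bytes_emitted=6
After char 8 ('7'=59): chars_in_quartet=1 acc=0x3B bytes_emitted=6

Answer: 1 0x3B 6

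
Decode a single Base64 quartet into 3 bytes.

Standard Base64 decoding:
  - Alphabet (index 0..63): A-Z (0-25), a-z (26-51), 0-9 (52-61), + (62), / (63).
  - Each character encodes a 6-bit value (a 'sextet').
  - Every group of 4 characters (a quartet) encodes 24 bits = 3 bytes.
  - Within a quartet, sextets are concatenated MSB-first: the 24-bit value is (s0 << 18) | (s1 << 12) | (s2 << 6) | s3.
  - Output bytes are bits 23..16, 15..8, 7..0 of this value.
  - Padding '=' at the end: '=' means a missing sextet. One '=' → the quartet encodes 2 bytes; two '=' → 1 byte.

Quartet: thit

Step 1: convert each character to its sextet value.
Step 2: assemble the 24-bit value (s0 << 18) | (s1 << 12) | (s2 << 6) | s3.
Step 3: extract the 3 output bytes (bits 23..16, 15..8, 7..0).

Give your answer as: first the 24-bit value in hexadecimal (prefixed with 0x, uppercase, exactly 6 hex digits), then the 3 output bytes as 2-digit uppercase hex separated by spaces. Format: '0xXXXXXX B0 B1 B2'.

Sextets: t=45, h=33, i=34, t=45
24-bit: (45<<18) | (33<<12) | (34<<6) | 45
      = 0xB40000 | 0x021000 | 0x000880 | 0x00002D
      = 0xB618AD
Bytes: (v>>16)&0xFF=B6, (v>>8)&0xFF=18, v&0xFF=AD

Answer: 0xB618AD B6 18 AD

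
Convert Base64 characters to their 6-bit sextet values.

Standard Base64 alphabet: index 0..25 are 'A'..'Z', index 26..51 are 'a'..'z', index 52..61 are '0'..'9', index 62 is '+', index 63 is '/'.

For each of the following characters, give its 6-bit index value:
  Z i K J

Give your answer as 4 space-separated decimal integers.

'Z': A..Z range, ord('Z') − ord('A') = 25
'i': a..z range, 26 + ord('i') − ord('a') = 34
'K': A..Z range, ord('K') − ord('A') = 10
'J': A..Z range, ord('J') − ord('A') = 9

Answer: 25 34 10 9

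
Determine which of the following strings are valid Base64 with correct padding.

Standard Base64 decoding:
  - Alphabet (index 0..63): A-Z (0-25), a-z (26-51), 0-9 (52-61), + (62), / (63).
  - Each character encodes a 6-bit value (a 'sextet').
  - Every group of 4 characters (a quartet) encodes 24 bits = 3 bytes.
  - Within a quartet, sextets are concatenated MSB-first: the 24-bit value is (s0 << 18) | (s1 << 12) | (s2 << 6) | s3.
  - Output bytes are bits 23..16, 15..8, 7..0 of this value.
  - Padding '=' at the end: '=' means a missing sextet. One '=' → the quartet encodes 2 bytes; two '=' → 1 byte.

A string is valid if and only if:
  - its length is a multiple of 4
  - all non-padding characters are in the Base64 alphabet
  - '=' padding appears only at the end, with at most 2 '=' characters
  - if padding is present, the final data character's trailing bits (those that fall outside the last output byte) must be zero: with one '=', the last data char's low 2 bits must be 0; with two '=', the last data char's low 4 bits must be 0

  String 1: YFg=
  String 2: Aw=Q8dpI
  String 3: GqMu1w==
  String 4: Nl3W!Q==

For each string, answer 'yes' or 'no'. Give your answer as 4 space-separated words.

Answer: yes no yes no

Derivation:
String 1: 'YFg=' → valid
String 2: 'Aw=Q8dpI' → invalid (bad char(s): ['=']; '=' in middle)
String 3: 'GqMu1w==' → valid
String 4: 'Nl3W!Q==' → invalid (bad char(s): ['!'])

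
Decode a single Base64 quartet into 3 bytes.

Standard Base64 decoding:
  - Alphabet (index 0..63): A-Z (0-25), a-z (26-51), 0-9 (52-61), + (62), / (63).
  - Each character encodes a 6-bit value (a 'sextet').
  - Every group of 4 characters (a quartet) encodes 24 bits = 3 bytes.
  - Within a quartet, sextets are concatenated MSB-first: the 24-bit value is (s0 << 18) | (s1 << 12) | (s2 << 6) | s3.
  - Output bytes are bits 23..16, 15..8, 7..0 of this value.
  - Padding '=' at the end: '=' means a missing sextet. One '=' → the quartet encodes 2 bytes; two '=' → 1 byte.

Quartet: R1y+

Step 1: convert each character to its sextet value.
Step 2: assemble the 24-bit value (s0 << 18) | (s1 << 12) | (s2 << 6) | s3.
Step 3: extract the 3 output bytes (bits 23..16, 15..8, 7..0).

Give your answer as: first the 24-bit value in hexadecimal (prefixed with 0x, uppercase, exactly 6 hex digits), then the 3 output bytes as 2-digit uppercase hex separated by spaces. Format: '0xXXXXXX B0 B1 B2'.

Sextets: R=17, 1=53, y=50, +=62
24-bit: (17<<18) | (53<<12) | (50<<6) | 62
      = 0x440000 | 0x035000 | 0x000C80 | 0x00003E
      = 0x475CBE
Bytes: (v>>16)&0xFF=47, (v>>8)&0xFF=5C, v&0xFF=BE

Answer: 0x475CBE 47 5C BE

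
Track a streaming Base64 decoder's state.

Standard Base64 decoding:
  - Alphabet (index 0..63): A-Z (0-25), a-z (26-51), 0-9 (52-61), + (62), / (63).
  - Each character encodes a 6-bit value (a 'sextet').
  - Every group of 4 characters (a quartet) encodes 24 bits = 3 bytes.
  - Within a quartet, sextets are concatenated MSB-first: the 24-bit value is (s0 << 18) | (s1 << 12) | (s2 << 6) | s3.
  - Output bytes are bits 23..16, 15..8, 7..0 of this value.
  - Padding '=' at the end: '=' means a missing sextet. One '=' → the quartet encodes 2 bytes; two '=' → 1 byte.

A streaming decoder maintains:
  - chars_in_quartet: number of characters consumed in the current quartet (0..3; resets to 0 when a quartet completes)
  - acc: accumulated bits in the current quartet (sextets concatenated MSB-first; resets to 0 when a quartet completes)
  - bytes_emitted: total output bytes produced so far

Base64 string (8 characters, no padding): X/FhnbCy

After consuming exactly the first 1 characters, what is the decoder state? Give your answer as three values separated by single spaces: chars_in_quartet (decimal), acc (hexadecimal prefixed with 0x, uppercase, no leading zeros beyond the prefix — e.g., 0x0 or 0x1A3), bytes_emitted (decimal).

After char 0 ('X'=23): chars_in_quartet=1 acc=0x17 bytes_emitted=0

Answer: 1 0x17 0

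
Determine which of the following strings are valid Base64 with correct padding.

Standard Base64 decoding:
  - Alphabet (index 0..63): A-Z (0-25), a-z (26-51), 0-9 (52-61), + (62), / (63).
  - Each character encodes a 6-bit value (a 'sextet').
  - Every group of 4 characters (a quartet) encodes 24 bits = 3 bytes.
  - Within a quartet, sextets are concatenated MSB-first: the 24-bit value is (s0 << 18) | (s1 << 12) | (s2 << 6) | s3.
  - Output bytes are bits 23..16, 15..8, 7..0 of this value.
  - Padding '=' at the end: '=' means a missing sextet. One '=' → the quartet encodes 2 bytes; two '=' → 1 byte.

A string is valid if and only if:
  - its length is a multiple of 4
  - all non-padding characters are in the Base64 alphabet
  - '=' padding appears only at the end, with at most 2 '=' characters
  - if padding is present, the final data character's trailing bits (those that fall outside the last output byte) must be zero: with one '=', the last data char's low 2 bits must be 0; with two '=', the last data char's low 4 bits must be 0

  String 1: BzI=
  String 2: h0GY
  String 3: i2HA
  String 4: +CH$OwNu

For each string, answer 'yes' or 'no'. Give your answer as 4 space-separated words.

Answer: yes yes yes no

Derivation:
String 1: 'BzI=' → valid
String 2: 'h0GY' → valid
String 3: 'i2HA' → valid
String 4: '+CH$OwNu' → invalid (bad char(s): ['$'])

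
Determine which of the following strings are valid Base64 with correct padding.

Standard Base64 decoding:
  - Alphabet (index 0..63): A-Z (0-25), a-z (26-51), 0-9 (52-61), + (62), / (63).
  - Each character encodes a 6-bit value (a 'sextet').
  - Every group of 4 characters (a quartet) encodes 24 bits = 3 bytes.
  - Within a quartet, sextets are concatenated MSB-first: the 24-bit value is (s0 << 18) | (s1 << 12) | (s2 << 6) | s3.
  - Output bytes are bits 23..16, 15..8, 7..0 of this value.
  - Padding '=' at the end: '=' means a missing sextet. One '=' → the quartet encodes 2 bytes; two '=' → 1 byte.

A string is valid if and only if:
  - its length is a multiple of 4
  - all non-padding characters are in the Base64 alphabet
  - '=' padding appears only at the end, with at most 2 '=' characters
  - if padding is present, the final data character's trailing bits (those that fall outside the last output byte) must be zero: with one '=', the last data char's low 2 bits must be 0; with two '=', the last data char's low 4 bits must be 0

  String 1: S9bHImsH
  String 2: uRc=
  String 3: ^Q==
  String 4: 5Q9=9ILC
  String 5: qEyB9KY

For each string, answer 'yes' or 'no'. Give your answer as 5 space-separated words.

String 1: 'S9bHImsH' → valid
String 2: 'uRc=' → valid
String 3: '^Q==' → invalid (bad char(s): ['^'])
String 4: '5Q9=9ILC' → invalid (bad char(s): ['=']; '=' in middle)
String 5: 'qEyB9KY' → invalid (len=7 not mult of 4)

Answer: yes yes no no no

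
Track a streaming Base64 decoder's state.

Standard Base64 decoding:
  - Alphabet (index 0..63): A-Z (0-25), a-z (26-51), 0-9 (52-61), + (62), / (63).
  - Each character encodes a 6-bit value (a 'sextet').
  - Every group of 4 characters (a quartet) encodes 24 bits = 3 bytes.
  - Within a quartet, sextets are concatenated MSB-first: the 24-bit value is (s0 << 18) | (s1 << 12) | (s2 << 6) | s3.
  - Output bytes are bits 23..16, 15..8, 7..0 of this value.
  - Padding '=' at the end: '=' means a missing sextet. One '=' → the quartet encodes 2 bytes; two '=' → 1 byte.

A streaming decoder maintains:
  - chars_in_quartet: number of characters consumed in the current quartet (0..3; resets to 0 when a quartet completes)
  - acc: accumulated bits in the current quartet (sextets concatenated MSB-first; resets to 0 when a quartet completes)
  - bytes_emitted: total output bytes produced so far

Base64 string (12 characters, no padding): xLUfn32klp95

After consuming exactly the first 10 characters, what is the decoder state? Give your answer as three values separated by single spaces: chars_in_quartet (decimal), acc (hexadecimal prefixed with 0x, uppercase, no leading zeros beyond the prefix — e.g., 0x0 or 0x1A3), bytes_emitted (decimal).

After char 0 ('x'=49): chars_in_quartet=1 acc=0x31 bytes_emitted=0
After char 1 ('L'=11): chars_in_quartet=2 acc=0xC4B bytes_emitted=0
After char 2 ('U'=20): chars_in_quartet=3 acc=0x312D4 bytes_emitted=0
After char 3 ('f'=31): chars_in_quartet=4 acc=0xC4B51F -> emit C4 B5 1F, reset; bytes_emitted=3
After char 4 ('n'=39): chars_in_quartet=1 acc=0x27 bytes_emitted=3
After char 5 ('3'=55): chars_in_quartet=2 acc=0x9F7 bytes_emitted=3
After char 6 ('2'=54): chars_in_quartet=3 acc=0x27DF6 bytes_emitted=3
After char 7 ('k'=36): chars_in_quartet=4 acc=0x9F7DA4 -> emit 9F 7D A4, reset; bytes_emitted=6
After char 8 ('l'=37): chars_in_quartet=1 acc=0x25 bytes_emitted=6
After char 9 ('p'=41): chars_in_quartet=2 acc=0x969 bytes_emitted=6

Answer: 2 0x969 6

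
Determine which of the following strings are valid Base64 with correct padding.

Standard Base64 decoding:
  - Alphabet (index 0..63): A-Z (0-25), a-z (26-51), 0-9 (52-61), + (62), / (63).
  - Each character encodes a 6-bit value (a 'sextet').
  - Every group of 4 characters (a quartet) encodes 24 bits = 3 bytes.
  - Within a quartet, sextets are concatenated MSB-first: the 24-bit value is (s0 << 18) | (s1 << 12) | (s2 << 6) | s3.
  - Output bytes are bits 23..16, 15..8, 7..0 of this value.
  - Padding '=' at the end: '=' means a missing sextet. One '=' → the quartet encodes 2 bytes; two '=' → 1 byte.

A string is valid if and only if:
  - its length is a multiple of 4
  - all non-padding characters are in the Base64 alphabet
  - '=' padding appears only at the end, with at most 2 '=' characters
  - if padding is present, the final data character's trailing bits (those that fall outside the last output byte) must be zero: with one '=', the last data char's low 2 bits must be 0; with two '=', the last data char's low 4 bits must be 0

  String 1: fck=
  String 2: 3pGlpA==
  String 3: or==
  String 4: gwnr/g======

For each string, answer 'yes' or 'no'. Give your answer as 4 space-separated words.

Answer: yes yes no no

Derivation:
String 1: 'fck=' → valid
String 2: '3pGlpA==' → valid
String 3: 'or==' → invalid (bad trailing bits)
String 4: 'gwnr/g======' → invalid (6 pad chars (max 2))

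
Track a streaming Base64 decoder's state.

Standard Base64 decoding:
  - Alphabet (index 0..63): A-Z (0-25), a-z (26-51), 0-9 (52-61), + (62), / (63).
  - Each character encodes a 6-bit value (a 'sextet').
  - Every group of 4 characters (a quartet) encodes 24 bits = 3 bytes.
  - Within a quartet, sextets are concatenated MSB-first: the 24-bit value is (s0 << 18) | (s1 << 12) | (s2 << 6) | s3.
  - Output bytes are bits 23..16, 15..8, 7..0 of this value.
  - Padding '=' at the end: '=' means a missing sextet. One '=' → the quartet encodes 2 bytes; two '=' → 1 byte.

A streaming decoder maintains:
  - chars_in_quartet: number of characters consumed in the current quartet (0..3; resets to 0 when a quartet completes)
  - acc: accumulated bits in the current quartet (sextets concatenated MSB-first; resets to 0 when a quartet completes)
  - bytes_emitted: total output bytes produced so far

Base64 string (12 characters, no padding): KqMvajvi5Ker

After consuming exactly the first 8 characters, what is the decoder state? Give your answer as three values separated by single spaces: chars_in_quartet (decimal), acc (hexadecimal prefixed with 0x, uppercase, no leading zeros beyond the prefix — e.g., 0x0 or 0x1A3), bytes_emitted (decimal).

Answer: 0 0x0 6

Derivation:
After char 0 ('K'=10): chars_in_quartet=1 acc=0xA bytes_emitted=0
After char 1 ('q'=42): chars_in_quartet=2 acc=0x2AA bytes_emitted=0
After char 2 ('M'=12): chars_in_quartet=3 acc=0xAA8C bytes_emitted=0
After char 3 ('v'=47): chars_in_quartet=4 acc=0x2AA32F -> emit 2A A3 2F, reset; bytes_emitted=3
After char 4 ('a'=26): chars_in_quartet=1 acc=0x1A bytes_emitted=3
After char 5 ('j'=35): chars_in_quartet=2 acc=0x6A3 bytes_emitted=3
After char 6 ('v'=47): chars_in_quartet=3 acc=0x1A8EF bytes_emitted=3
After char 7 ('i'=34): chars_in_quartet=4 acc=0x6A3BE2 -> emit 6A 3B E2, reset; bytes_emitted=6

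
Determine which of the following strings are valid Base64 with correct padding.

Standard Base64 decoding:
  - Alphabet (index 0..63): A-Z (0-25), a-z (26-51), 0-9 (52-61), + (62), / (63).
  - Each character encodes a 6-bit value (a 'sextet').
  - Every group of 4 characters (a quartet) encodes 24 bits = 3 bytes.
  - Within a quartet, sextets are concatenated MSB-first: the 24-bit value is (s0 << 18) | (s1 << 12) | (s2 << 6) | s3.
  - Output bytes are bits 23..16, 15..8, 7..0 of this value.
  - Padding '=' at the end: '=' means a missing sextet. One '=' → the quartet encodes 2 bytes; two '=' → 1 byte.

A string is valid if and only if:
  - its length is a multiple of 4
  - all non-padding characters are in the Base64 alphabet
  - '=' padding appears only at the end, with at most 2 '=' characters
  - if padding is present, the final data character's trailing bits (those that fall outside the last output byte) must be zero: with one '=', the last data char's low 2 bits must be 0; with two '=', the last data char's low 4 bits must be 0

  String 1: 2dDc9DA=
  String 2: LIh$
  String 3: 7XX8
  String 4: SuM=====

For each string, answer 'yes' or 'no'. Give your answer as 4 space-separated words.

Answer: yes no yes no

Derivation:
String 1: '2dDc9DA=' → valid
String 2: 'LIh$' → invalid (bad char(s): ['$'])
String 3: '7XX8' → valid
String 4: 'SuM=====' → invalid (5 pad chars (max 2))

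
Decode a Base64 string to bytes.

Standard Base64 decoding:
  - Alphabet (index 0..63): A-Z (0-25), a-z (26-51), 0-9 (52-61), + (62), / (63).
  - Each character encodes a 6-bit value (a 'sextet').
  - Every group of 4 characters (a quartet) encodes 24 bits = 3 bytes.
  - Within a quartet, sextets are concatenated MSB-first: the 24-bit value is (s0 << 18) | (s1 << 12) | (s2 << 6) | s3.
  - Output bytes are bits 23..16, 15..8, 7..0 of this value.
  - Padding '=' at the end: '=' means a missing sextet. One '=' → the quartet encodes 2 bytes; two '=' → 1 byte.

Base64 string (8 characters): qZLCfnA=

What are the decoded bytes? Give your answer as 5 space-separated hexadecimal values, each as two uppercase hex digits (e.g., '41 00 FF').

Answer: A9 92 C2 7E 70

Derivation:
After char 0 ('q'=42): chars_in_quartet=1 acc=0x2A bytes_emitted=0
After char 1 ('Z'=25): chars_in_quartet=2 acc=0xA99 bytes_emitted=0
After char 2 ('L'=11): chars_in_quartet=3 acc=0x2A64B bytes_emitted=0
After char 3 ('C'=2): chars_in_quartet=4 acc=0xA992C2 -> emit A9 92 C2, reset; bytes_emitted=3
After char 4 ('f'=31): chars_in_quartet=1 acc=0x1F bytes_emitted=3
After char 5 ('n'=39): chars_in_quartet=2 acc=0x7E7 bytes_emitted=3
After char 6 ('A'=0): chars_in_quartet=3 acc=0x1F9C0 bytes_emitted=3
Padding '=': partial quartet acc=0x1F9C0 -> emit 7E 70; bytes_emitted=5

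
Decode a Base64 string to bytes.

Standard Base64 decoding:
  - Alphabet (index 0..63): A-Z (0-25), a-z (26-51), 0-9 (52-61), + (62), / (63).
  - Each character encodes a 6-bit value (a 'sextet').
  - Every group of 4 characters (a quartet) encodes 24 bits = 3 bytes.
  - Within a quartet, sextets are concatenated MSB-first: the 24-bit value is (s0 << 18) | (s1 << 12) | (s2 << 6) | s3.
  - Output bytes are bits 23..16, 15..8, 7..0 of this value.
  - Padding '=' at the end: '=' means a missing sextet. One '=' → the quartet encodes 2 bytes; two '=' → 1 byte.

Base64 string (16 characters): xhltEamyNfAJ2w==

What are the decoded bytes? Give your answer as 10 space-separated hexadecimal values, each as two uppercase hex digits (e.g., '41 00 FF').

Answer: C6 19 6D 11 A9 B2 35 F0 09 DB

Derivation:
After char 0 ('x'=49): chars_in_quartet=1 acc=0x31 bytes_emitted=0
After char 1 ('h'=33): chars_in_quartet=2 acc=0xC61 bytes_emitted=0
After char 2 ('l'=37): chars_in_quartet=3 acc=0x31865 bytes_emitted=0
After char 3 ('t'=45): chars_in_quartet=4 acc=0xC6196D -> emit C6 19 6D, reset; bytes_emitted=3
After char 4 ('E'=4): chars_in_quartet=1 acc=0x4 bytes_emitted=3
After char 5 ('a'=26): chars_in_quartet=2 acc=0x11A bytes_emitted=3
After char 6 ('m'=38): chars_in_quartet=3 acc=0x46A6 bytes_emitted=3
After char 7 ('y'=50): chars_in_quartet=4 acc=0x11A9B2 -> emit 11 A9 B2, reset; bytes_emitted=6
After char 8 ('N'=13): chars_in_quartet=1 acc=0xD bytes_emitted=6
After char 9 ('f'=31): chars_in_quartet=2 acc=0x35F bytes_emitted=6
After char 10 ('A'=0): chars_in_quartet=3 acc=0xD7C0 bytes_emitted=6
After char 11 ('J'=9): chars_in_quartet=4 acc=0x35F009 -> emit 35 F0 09, reset; bytes_emitted=9
After char 12 ('2'=54): chars_in_quartet=1 acc=0x36 bytes_emitted=9
After char 13 ('w'=48): chars_in_quartet=2 acc=0xDB0 bytes_emitted=9
Padding '==': partial quartet acc=0xDB0 -> emit DB; bytes_emitted=10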